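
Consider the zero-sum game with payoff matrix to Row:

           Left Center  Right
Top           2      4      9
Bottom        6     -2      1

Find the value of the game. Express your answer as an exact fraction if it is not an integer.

Row minima: Top → 2, Bottom → -2; maximin = 2.
Column maxima: Left → 6, Center → 4, Right → 9; minimax = 4.
2 ≠ 4, so there is no saddle point; optimal play is mixed.
Right is strictly dominated by Center (it gives Row strictly more in every row), so Column never plays it.
On the remaining 2×2 (Top, Bottom vs Left, Center):
Let Row play Top with probability p. Expected payoff against Left: 2p + 6(1−p) = −4p + 6; against Center: 4p + (-2)(1−p) = 6p − 2.
Setting these equal: −4p + 6 = 6p − 2 ⇒ −10p = -8 ⇒ p = 4/5, and the value is (-4)·(4/5) + 6 = 14/5.
For Column: with q = P(Left), equating Top's and Bottom's payoffs gives −2q + 4 = 8q − 2 ⇒ q = 3/5.

14/5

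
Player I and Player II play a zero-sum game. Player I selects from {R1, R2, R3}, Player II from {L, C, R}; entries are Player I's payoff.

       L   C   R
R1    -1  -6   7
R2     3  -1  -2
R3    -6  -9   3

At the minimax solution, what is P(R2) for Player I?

Row minima: R1 → -6, R2 → -2, R3 → -9; maximin = -2.
Column maxima: L → 3, C → -1, R → 7; minimax = -1.
-2 ≠ -1, so there is no saddle point; optimal play is mixed.
R3 is strictly dominated by R1, so Player I never plays it.
L is strictly dominated by C (it gives Player I strictly more in every row), so Player II never plays it.
On the remaining 2×2 (R1, R2 vs C, R):
Let Player I play R1 with probability p. Expected payoff against C: (-6)p + (-1)(1−p) = −5p − 1; against R: 7p + (-2)(1−p) = 9p − 2.
Setting these equal: −5p − 1 = 9p − 2 ⇒ −14p = -1 ⇒ p = 1/14, and the value is (-5)·(1/14) − 1 = -19/14.
For Player II: with q = P(C), equating R1's and R2's payoffs gives −13q + 7 = q − 2 ⇒ q = 9/14.

13/14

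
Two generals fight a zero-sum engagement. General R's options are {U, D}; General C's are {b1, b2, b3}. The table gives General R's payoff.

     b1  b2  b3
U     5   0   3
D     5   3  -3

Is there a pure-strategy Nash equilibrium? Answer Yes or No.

Row minima: U → 0, D → -3; maximin = 0.
Column maxima: b1 → 5, b2 → 3, b3 → 3; minimax = 3.
0 ≠ 3, so no pure-strategy equilibrium exists.

No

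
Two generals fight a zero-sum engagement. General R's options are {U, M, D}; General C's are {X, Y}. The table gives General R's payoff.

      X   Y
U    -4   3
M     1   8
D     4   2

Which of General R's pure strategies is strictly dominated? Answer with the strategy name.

U

M gives a strictly higher payoff than U against every column: 1 > -4, 8 > 3.
So U is strictly dominated and General R never plays it.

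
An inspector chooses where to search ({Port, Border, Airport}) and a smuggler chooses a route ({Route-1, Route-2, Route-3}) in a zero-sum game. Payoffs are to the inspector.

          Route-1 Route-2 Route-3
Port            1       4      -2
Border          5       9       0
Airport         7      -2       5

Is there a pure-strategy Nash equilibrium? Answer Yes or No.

No

Row minima: Port → -2, Border → 0, Airport → -2; maximin = 0.
Column maxima: Route-1 → 7, Route-2 → 9, Route-3 → 5; minimax = 5.
0 ≠ 5, so no pure-strategy equilibrium exists.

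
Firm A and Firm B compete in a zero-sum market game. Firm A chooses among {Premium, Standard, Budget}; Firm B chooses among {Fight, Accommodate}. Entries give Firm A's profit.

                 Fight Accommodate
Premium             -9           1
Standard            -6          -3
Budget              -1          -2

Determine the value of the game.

-19/11

Row minima: Premium → -9, Standard → -6, Budget → -2; maximin = -2.
Column maxima: Fight → -1, Accommodate → 1; minimax = -1.
-2 ≠ -1, so there is no saddle point; optimal play is mixed.
Standard is strictly dominated by Budget, so Firm A never plays it.
On the remaining 2×2 (Premium, Budget vs Fight, Accommodate):
Let Firm A play Premium with probability p. Expected payoff against Fight: (-9)p + (-1)(1−p) = −8p − 1; against Accommodate: 1p + (-2)(1−p) = 3p − 2.
Setting these equal: −8p − 1 = 3p − 2 ⇒ −11p = -1 ⇒ p = 1/11, and the value is (-8)·(1/11) − 1 = -19/11.
For Firm B: with q = P(Fight), equating Premium's and Budget's payoffs gives −10q + 1 = q − 2 ⇒ q = 3/11.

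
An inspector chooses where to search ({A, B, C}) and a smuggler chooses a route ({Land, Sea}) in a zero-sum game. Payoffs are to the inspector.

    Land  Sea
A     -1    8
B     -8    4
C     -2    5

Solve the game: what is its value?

-1

Row minima: A → -1, B → -8, C → -2; maximin = -1.
Column maxima: Land → -1, Sea → 8; minimax = -1.
Since maximin = minimax = -1, there is a saddle point and the value is -1.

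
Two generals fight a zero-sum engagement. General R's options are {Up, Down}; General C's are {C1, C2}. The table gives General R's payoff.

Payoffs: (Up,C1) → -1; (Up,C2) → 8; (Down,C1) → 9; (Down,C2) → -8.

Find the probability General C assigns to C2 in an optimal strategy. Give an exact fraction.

5/13

Row minima: Up → -1, Down → -8; maximin = -1.
Column maxima: C1 → 9, C2 → 8; minimax = 8.
-1 ≠ 8, so there is no saddle point; optimal play is mixed.
Let General R play Up with probability p. Expected payoff against C1: (-1)p + 9(1−p) = −10p + 9; against C2: 8p + (-8)(1−p) = 16p − 8.
Setting these equal: −10p + 9 = 16p − 8 ⇒ −26p = -17 ⇒ p = 17/26, and the value is (-10)·(17/26) + 9 = 32/13.
For General C: with q = P(C1), equating Up's and Down's payoffs gives −9q + 8 = 17q − 8 ⇒ q = 8/13.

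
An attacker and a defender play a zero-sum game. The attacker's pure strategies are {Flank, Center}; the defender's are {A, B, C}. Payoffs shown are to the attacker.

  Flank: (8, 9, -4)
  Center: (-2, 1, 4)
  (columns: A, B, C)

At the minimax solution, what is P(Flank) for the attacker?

Row minima: Flank → -4, Center → -2; maximin = -2.
Column maxima: A → 8, B → 9, C → 4; minimax = 4.
-2 ≠ 4, so there is no saddle point; optimal play is mixed.
B is strictly dominated by A (it gives the attacker strictly more in every row), so the defender never plays it.
On the remaining 2×2 (Flank, Center vs A, C):
Let the attacker play Flank with probability p. Expected payoff against A: 8p + (-2)(1−p) = 10p − 2; against C: (-4)p + 4(1−p) = −8p + 4.
Setting these equal: 10p − 2 = −8p + 4 ⇒ 18p = 6 ⇒ p = 1/3, and the value is (10)·(1/3) − 2 = 4/3.
For the defender: with q = P(A), equating Flank's and Center's payoffs gives 12q − 4 = −6q + 4 ⇒ q = 4/9.

1/3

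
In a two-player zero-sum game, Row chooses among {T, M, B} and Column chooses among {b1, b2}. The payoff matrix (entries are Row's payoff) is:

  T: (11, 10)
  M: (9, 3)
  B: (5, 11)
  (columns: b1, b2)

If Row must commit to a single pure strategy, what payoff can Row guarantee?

10

Row minima: T → 10, M → 3, B → 5.
The best of these is 10.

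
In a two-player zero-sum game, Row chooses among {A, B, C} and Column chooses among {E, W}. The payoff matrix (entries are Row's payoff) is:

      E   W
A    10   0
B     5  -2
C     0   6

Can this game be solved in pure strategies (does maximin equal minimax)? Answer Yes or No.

Row minima: A → 0, B → -2, C → 0; maximin = 0.
Column maxima: E → 10, W → 6; minimax = 6.
0 ≠ 6, so no pure-strategy equilibrium exists.

No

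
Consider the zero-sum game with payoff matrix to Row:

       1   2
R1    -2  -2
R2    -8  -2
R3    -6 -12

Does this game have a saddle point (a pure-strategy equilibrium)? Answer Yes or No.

Row minima: R1 → -2, R2 → -8, R3 → -12; maximin = -2.
Column maxima: 1 → -2, 2 → -2; minimax = -2.
maximin = minimax = -2, so a saddle point exists.

Yes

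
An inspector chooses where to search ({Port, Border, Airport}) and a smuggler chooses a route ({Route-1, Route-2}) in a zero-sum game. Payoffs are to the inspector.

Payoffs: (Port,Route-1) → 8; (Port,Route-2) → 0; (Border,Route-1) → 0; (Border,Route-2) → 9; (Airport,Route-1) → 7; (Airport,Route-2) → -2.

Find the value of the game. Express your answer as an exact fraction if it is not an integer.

72/17

Row minima: Port → 0, Border → 0, Airport → -2; maximin = 0.
Column maxima: Route-1 → 8, Route-2 → 9; minimax = 8.
0 ≠ 8, so there is no saddle point; optimal play is mixed.
Airport is strictly dominated by Port, so the inspector never plays it.
On the remaining 2×2 (Port, Border vs Route-1, Route-2):
Let the inspector play Port with probability p. Expected payoff against Route-1: 8p + 0(1−p) = 8p; against Route-2: 0p + 9(1−p) = −9p + 9.
Setting these equal: 8p = −9p + 9 ⇒ 17p = 9 ⇒ p = 9/17, and the value is (8)·(9/17) = 72/17.
For the smuggler: with q = P(Route-1), equating Port's and Border's payoffs gives 8q = −9q + 9 ⇒ q = 9/17.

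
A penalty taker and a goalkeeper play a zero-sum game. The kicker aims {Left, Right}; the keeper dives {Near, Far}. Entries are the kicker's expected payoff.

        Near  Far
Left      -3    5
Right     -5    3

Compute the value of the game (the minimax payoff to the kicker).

Row minima: Left → -3, Right → -5; maximin = -3.
Column maxima: Near → -3, Far → 5; minimax = -3.
Since maximin = minimax = -3, there is a saddle point and the value is -3.

-3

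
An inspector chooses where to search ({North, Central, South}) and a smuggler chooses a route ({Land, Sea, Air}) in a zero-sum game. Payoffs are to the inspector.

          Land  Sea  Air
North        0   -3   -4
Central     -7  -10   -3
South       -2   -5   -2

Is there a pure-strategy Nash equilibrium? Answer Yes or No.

No

Row minima: North → -4, Central → -10, South → -5; maximin = -4.
Column maxima: Land → 0, Sea → -3, Air → -2; minimax = -3.
-4 ≠ -3, so no pure-strategy equilibrium exists.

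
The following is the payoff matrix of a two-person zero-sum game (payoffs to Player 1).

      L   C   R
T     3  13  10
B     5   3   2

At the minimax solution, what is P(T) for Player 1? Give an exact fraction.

Row minima: T → 3, B → 2; maximin = 3.
Column maxima: L → 5, C → 13, R → 10; minimax = 5.
3 ≠ 5, so there is no saddle point; optimal play is mixed.
C is strictly dominated by R (it gives Player 1 strictly more in every row), so Player 2 never plays it.
On the remaining 2×2 (T, B vs L, R):
Let Player 1 play T with probability p. Expected payoff against L: 3p + 5(1−p) = −2p + 5; against R: 10p + 2(1−p) = 8p + 2.
Setting these equal: −2p + 5 = 8p + 2 ⇒ −10p = -3 ⇒ p = 3/10, and the value is (-2)·(3/10) + 5 = 22/5.
For Player 2: with q = P(L), equating T's and B's payoffs gives −7q + 10 = 3q + 2 ⇒ q = 4/5.

3/10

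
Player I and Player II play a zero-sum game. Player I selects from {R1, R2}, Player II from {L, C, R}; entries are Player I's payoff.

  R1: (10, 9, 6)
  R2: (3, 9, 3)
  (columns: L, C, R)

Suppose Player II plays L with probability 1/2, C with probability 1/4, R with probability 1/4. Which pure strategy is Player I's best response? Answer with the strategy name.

Expected payoff of R1: (1/2)·10 + (1/4)·9 + (1/4)·6 = 35/4.
Expected payoff of R2: (1/2)·3 + (1/4)·9 + (1/4)·3 = 9/2.
The largest is 35/4, so Player I's best response is R1.

R1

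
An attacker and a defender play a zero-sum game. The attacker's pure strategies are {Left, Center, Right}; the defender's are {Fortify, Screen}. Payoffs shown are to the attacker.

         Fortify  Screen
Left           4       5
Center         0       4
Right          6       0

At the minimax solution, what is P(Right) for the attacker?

1/7

Row minima: Left → 4, Center → 0, Right → 0; maximin = 4.
Column maxima: Fortify → 6, Screen → 5; minimax = 5.
4 ≠ 5, so there is no saddle point; optimal play is mixed.
Center is strictly dominated by Left, so the attacker never plays it.
On the remaining 2×2 (Left, Right vs Fortify, Screen):
Let the attacker play Left with probability p. Expected payoff against Fortify: 4p + 6(1−p) = −2p + 6; against Screen: 5p + 0(1−p) = 5p.
Setting these equal: −2p + 6 = 5p ⇒ −7p = -6 ⇒ p = 6/7, and the value is (-2)·(6/7) + 6 = 30/7.
For the defender: with q = P(Fortify), equating Left's and Right's payoffs gives −q + 5 = 6q ⇒ q = 5/7.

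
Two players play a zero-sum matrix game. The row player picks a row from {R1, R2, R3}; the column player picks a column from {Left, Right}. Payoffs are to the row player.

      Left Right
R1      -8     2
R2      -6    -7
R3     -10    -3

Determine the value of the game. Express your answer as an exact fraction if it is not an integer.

-68/11

Row minima: R1 → -8, R2 → -7, R3 → -10; maximin = -7.
Column maxima: Left → -6, Right → 2; minimax = -6.
-7 ≠ -6, so there is no saddle point; optimal play is mixed.
R3 is strictly dominated by R1, so the row player never plays it.
On the remaining 2×2 (R1, R2 vs Left, Right):
Let the row player play R1 with probability p. Expected payoff against Left: (-8)p + (-6)(1−p) = −2p − 6; against Right: 2p + (-7)(1−p) = 9p − 7.
Setting these equal: −2p − 6 = 9p − 7 ⇒ −11p = -1 ⇒ p = 1/11, and the value is (-2)·(1/11) − 6 = -68/11.
For the column player: with q = P(Left), equating R1's and R2's payoffs gives −10q + 2 = q − 7 ⇒ q = 9/11.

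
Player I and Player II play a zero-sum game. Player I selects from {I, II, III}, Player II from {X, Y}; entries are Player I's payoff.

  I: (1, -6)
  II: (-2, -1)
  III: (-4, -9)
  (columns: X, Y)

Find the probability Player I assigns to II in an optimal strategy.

Row minima: I → -6, II → -2, III → -9; maximin = -2.
Column maxima: X → 1, Y → -1; minimax = -1.
-2 ≠ -1, so there is no saddle point; optimal play is mixed.
III is strictly dominated by I, so Player I never plays it.
On the remaining 2×2 (I, II vs X, Y):
Let Player I play I with probability p. Expected payoff against X: 1p + (-2)(1−p) = 3p − 2; against Y: (-6)p + (-1)(1−p) = −5p − 1.
Setting these equal: 3p − 2 = −5p − 1 ⇒ 8p = 1 ⇒ p = 1/8, and the value is (3)·(1/8) − 2 = -13/8.
For Player II: with q = P(X), equating I's and II's payoffs gives 7q − 6 = −q − 1 ⇒ q = 5/8.

7/8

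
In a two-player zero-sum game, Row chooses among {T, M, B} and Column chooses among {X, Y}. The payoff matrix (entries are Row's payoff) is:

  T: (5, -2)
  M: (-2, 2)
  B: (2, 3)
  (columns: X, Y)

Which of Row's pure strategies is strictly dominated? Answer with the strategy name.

B gives a strictly higher payoff than M against every column: 2 > -2, 3 > 2.
So M is strictly dominated and Row never plays it.

M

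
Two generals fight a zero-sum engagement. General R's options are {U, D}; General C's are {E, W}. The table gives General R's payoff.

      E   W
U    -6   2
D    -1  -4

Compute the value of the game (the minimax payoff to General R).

Row minima: U → -6, D → -4; maximin = -4.
Column maxima: E → -1, W → 2; minimax = -1.
-4 ≠ -1, so there is no saddle point; optimal play is mixed.
Let General R play U with probability p. Expected payoff against E: (-6)p + (-1)(1−p) = −5p − 1; against W: 2p + (-4)(1−p) = 6p − 4.
Setting these equal: −5p − 1 = 6p − 4 ⇒ −11p = -3 ⇒ p = 3/11, and the value is (-5)·(3/11) − 1 = -26/11.
For General C: with q = P(E), equating U's and D's payoffs gives −8q + 2 = 3q − 4 ⇒ q = 6/11.

-26/11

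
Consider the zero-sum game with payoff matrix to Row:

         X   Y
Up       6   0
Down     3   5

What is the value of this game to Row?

Row minima: Up → 0, Down → 3; maximin = 3.
Column maxima: X → 6, Y → 5; minimax = 5.
3 ≠ 5, so there is no saddle point; optimal play is mixed.
Let Row play Up with probability p. Expected payoff against X: 6p + 3(1−p) = 3p + 3; against Y: 0p + 5(1−p) = −5p + 5.
Setting these equal: 3p + 3 = −5p + 5 ⇒ 8p = 2 ⇒ p = 1/4, and the value is (3)·(1/4) + 3 = 15/4.
For Column: with q = P(X), equating Up's and Down's payoffs gives 6q = −2q + 5 ⇒ q = 5/8.

15/4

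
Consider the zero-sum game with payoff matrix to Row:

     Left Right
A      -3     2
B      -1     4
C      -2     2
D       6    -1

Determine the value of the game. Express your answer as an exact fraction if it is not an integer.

23/12

Row minima: A → -3, B → -1, C → -2, D → -1; maximin = -1.
Column maxima: Left → 6, Right → 4; minimax = 4.
-1 ≠ 4, so there is no saddle point; optimal play is mixed.
A is strictly dominated by B, so Row never plays it.
C is strictly dominated by B, so Row never plays it.
On the remaining 2×2 (B, D vs Left, Right):
Let Row play B with probability p. Expected payoff against Left: (-1)p + 6(1−p) = −7p + 6; against Right: 4p + (-1)(1−p) = 5p − 1.
Setting these equal: −7p + 6 = 5p − 1 ⇒ −12p = -7 ⇒ p = 7/12, and the value is (-7)·(7/12) + 6 = 23/12.
For Column: with q = P(Left), equating B's and D's payoffs gives −5q + 4 = 7q − 1 ⇒ q = 5/12.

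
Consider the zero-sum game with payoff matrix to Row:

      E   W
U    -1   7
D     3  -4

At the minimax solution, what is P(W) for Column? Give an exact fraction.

Row minima: U → -1, D → -4; maximin = -1.
Column maxima: E → 3, W → 7; minimax = 3.
-1 ≠ 3, so there is no saddle point; optimal play is mixed.
Let Row play U with probability p. Expected payoff against E: (-1)p + 3(1−p) = −4p + 3; against W: 7p + (-4)(1−p) = 11p − 4.
Setting these equal: −4p + 3 = 11p − 4 ⇒ −15p = -7 ⇒ p = 7/15, and the value is (-4)·(7/15) + 3 = 17/15.
For Column: with q = P(E), equating U's and D's payoffs gives −8q + 7 = 7q − 4 ⇒ q = 11/15.

4/15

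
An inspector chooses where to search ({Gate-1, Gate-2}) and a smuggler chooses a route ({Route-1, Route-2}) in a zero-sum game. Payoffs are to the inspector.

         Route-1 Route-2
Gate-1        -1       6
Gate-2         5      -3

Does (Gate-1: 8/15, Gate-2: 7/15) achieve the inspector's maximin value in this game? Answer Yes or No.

Against Route-1 this mix gives (8/15)·(-1) + (7/15)·5 = 9/5.
Against Route-2 this mix gives (8/15)·6 + (7/15)·(-3) = 9/5.
All of the smuggler's active replies (Route-1, Route-2) yield 9/5, and no column does worse for the inspector. The mix makes the smuggler indifferent and guarantees 9/5, so it is optimal.

Yes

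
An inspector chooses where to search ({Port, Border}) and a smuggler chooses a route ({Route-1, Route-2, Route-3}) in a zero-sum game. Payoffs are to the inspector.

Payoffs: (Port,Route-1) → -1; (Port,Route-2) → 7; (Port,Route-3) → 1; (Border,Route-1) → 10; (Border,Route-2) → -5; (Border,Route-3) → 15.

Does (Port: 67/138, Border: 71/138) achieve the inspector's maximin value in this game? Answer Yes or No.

No

Against Route-1 this mix gives (67/138)·(-1) + (71/138)·10 = 643/138.
Against Route-2 this mix gives (67/138)·7 + (71/138)·(-5) = 19/23.
Against Route-3 this mix gives (67/138)·1 + (71/138)·15 = 566/69.
The smuggler will play Route-2, holding the inspector to 19/23. Shifting weight toward the row that does better against Route-2 would raise this floor (the equalizing mix achieves 65/23 against both Route-2 and Route-1), so the proposed strategy is not optimal.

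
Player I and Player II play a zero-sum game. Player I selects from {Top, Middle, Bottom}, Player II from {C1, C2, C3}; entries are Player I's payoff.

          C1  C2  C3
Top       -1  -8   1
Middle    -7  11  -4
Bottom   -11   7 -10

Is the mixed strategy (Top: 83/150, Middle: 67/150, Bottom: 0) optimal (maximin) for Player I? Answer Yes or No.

Against C1 this mix gives (83/150)·(-1) + (67/150)·(-7) = -92/25.
Against C2 this mix gives (83/150)·(-8) + (67/150)·11 = 73/150.
Against C3 this mix gives (83/150)·1 + (67/150)·(-4) = -37/30.
Player II will play C1, holding Player I to -92/25. Shifting weight toward the row that does better against C1 would raise this floor (the equalizing mix achieves -67/25 against both C1 and C2), so the proposed strategy is not optimal.

No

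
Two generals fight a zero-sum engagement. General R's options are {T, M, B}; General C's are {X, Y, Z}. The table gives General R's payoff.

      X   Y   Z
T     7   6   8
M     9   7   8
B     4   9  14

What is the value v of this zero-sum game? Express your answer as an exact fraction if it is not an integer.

53/7

Row minima: T → 6, M → 7, B → 4; maximin = 7.
Column maxima: X → 9, Y → 9, Z → 14; minimax = 9.
7 ≠ 9, so there is no saddle point; optimal play is mixed.
Z is strictly dominated by Y (it gives General R strictly more in every row), so General C never plays it.
With Z eliminated, T is strictly dominated by M (M gives General R strictly more in every remaining column), so General R never plays it.
On the remaining 2×2 (M, B vs X, Y):
Let General R play M with probability p. Expected payoff against X: 9p + 4(1−p) = 5p + 4; against Y: 7p + 9(1−p) = −2p + 9.
Setting these equal: 5p + 4 = −2p + 9 ⇒ 7p = 5 ⇒ p = 5/7, and the value is (5)·(5/7) + 4 = 53/7.
For General C: with q = P(X), equating M's and B's payoffs gives 2q + 7 = −5q + 9 ⇒ q = 2/7.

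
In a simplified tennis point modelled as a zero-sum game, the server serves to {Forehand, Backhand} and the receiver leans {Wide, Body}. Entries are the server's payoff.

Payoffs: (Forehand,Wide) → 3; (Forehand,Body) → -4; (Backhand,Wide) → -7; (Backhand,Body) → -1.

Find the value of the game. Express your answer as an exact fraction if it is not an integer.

Row minima: Forehand → -4, Backhand → -7; maximin = -4.
Column maxima: Wide → 3, Body → -1; minimax = -1.
-4 ≠ -1, so there is no saddle point; optimal play is mixed.
Let the server play Forehand with probability p. Expected payoff against Wide: 3p + (-7)(1−p) = 10p − 7; against Body: (-4)p + (-1)(1−p) = −3p − 1.
Setting these equal: 10p − 7 = −3p − 1 ⇒ 13p = 6 ⇒ p = 6/13, and the value is (10)·(6/13) − 7 = -31/13.
For the receiver: with q = P(Wide), equating Forehand's and Backhand's payoffs gives 7q − 4 = −6q − 1 ⇒ q = 3/13.

-31/13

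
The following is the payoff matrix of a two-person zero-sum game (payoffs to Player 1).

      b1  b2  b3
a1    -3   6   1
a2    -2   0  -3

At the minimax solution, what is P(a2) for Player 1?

Row minima: a1 → -3, a2 → -3; maximin = -3.
Column maxima: b1 → -2, b2 → 6, b3 → 1; minimax = -2.
-3 ≠ -2, so there is no saddle point; optimal play is mixed.
b2 is strictly dominated by b1 (it gives Player 1 strictly more in every row), so Player 2 never plays it.
On the remaining 2×2 (a1, a2 vs b1, b3):
Let Player 1 play a1 with probability p. Expected payoff against b1: (-3)p + (-2)(1−p) = −p − 2; against b3: 1p + (-3)(1−p) = 4p − 3.
Setting these equal: −p − 2 = 4p − 3 ⇒ −5p = -1 ⇒ p = 1/5, and the value is (-1)·(1/5) − 2 = -11/5.
For Player 2: with q = P(b1), equating a1's and a2's payoffs gives −4q + 1 = q − 3 ⇒ q = 4/5.

4/5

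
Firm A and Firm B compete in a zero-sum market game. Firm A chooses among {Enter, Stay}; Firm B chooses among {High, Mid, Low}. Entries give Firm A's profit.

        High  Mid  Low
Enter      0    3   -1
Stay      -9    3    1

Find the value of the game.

-9/11

Row minima: Enter → -1, Stay → -9; maximin = -1.
Column maxima: High → 0, Mid → 3, Low → 1; minimax = 0.
-1 ≠ 0, so there is no saddle point; optimal play is mixed.
Mid is strictly dominated by High (it gives Firm A strictly more in every row), so Firm B never plays it.
On the remaining 2×2 (Enter, Stay vs High, Low):
Let Firm A play Enter with probability p. Expected payoff against High: 0p + (-9)(1−p) = 9p − 9; against Low: (-1)p + 1(1−p) = −2p + 1.
Setting these equal: 9p − 9 = −2p + 1 ⇒ 11p = 10 ⇒ p = 10/11, and the value is (9)·(10/11) − 9 = -9/11.
For Firm B: with q = P(High), equating Enter's and Stay's payoffs gives q − 1 = −10q + 1 ⇒ q = 2/11.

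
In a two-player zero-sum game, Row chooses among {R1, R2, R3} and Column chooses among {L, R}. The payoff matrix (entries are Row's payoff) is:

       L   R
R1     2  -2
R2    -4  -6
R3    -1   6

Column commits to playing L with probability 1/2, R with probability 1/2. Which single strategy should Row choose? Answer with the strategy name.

R3

Expected payoff of R1: (1/2)·2 + (1/2)·(-2) = 0.
Expected payoff of R2: (1/2)·(-4) + (1/2)·(-6) = -5.
Expected payoff of R3: (1/2)·(-1) + (1/2)·6 = 5/2.
The largest is 5/2, so Row's best response is R3.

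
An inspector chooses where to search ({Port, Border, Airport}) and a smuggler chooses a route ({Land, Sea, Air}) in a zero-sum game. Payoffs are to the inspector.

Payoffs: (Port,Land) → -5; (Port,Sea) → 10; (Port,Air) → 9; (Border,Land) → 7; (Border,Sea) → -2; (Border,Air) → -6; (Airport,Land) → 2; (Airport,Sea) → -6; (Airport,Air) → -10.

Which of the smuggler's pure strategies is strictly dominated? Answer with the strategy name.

Sea

Air holds the inspector's payoff strictly below Sea in every row: 9 < 10, -6 < -2, -10 < -6.
So Sea is strictly dominated for the smuggler.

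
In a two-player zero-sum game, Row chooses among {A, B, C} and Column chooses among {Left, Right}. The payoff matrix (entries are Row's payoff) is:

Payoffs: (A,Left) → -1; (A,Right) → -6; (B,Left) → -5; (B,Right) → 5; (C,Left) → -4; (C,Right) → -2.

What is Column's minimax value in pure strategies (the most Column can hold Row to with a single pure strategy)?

-1

Column maxima: Left → -1, Right → 5.
The smallest of these is -1.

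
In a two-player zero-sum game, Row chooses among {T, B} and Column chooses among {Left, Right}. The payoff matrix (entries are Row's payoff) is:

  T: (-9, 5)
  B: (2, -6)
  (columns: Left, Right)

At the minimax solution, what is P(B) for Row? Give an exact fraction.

Row minima: T → -9, B → -6; maximin = -6.
Column maxima: Left → 2, Right → 5; minimax = 2.
-6 ≠ 2, so there is no saddle point; optimal play is mixed.
Let Row play T with probability p. Expected payoff against Left: (-9)p + 2(1−p) = −11p + 2; against Right: 5p + (-6)(1−p) = 11p − 6.
Setting these equal: −11p + 2 = 11p − 6 ⇒ −22p = -8 ⇒ p = 4/11, and the value is (-11)·(4/11) + 2 = -2.
For Column: with q = P(Left), equating T's and B's payoffs gives −14q + 5 = 8q − 6 ⇒ q = 1/2.

7/11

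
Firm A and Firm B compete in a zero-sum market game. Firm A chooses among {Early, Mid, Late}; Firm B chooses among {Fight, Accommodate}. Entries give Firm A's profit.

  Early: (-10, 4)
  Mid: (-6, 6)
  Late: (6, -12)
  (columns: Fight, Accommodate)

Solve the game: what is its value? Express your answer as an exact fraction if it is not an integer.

-6/5

Row minima: Early → -10, Mid → -6, Late → -12; maximin = -6.
Column maxima: Fight → 6, Accommodate → 6; minimax = 6.
-6 ≠ 6, so there is no saddle point; optimal play is mixed.
Early is strictly dominated by Mid, so Firm A never plays it.
On the remaining 2×2 (Mid, Late vs Fight, Accommodate):
Let Firm A play Mid with probability p. Expected payoff against Fight: (-6)p + 6(1−p) = −12p + 6; against Accommodate: 6p + (-12)(1−p) = 18p − 12.
Setting these equal: −12p + 6 = 18p − 12 ⇒ −30p = -18 ⇒ p = 3/5, and the value is (-12)·(3/5) + 6 = -6/5.
For Firm B: with q = P(Fight), equating Mid's and Late's payoffs gives −12q + 6 = 18q − 12 ⇒ q = 3/5.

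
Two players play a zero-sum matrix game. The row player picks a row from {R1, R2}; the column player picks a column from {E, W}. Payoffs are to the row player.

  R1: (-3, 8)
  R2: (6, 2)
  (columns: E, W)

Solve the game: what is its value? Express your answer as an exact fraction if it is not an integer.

18/5

Row minima: R1 → -3, R2 → 2; maximin = 2.
Column maxima: E → 6, W → 8; minimax = 6.
2 ≠ 6, so there is no saddle point; optimal play is mixed.
Let the row player play R1 with probability p. Expected payoff against E: (-3)p + 6(1−p) = −9p + 6; against W: 8p + 2(1−p) = 6p + 2.
Setting these equal: −9p + 6 = 6p + 2 ⇒ −15p = -4 ⇒ p = 4/15, and the value is (-9)·(4/15) + 6 = 18/5.
For the column player: with q = P(E), equating R1's and R2's payoffs gives −11q + 8 = 4q + 2 ⇒ q = 2/5.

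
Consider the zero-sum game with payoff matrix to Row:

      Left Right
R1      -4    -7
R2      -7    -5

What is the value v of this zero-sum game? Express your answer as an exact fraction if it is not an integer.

-29/5

Row minima: R1 → -7, R2 → -7; maximin = -7.
Column maxima: Left → -4, Right → -5; minimax = -5.
-7 ≠ -5, so there is no saddle point; optimal play is mixed.
Let Row play R1 with probability p. Expected payoff against Left: (-4)p + (-7)(1−p) = 3p − 7; against Right: (-7)p + (-5)(1−p) = −2p − 5.
Setting these equal: 3p − 7 = −2p − 5 ⇒ 5p = 2 ⇒ p = 2/5, and the value is (3)·(2/5) − 7 = -29/5.
For Column: with q = P(Left), equating R1's and R2's payoffs gives 3q − 7 = −2q − 5 ⇒ q = 2/5.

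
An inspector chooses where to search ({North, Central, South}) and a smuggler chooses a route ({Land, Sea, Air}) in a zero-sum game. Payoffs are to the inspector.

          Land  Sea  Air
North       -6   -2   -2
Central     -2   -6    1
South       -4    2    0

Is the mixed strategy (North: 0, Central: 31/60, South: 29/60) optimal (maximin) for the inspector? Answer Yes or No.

No

Against Land this mix gives (31/60)·(-2) + (29/60)·(-4) = -89/30.
Against Sea this mix gives (31/60)·(-6) + (29/60)·2 = -32/15.
Against Air this mix gives (31/60)·1 + (29/60)·0 = 31/60.
The smuggler will play Land, holding the inspector to -89/30. Shifting weight toward the row that does better against Land would raise this floor (the equalizing mix achieves -14/5 against both Land and Sea), so the proposed strategy is not optimal.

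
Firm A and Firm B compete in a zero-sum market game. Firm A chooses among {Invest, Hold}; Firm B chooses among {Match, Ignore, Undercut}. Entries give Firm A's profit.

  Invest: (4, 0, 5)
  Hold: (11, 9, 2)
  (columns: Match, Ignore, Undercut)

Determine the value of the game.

15/4

Row minima: Invest → 0, Hold → 2; maximin = 2.
Column maxima: Match → 11, Ignore → 9, Undercut → 5; minimax = 5.
2 ≠ 5, so there is no saddle point; optimal play is mixed.
Match is strictly dominated by Ignore (it gives Firm A strictly more in every row), so Firm B never plays it.
On the remaining 2×2 (Invest, Hold vs Ignore, Undercut):
Let Firm A play Invest with probability p. Expected payoff against Ignore: 0p + 9(1−p) = −9p + 9; against Undercut: 5p + 2(1−p) = 3p + 2.
Setting these equal: −9p + 9 = 3p + 2 ⇒ −12p = -7 ⇒ p = 7/12, and the value is (-9)·(7/12) + 9 = 15/4.
For Firm B: with q = P(Ignore), equating Invest's and Hold's payoffs gives −5q + 5 = 7q + 2 ⇒ q = 1/4.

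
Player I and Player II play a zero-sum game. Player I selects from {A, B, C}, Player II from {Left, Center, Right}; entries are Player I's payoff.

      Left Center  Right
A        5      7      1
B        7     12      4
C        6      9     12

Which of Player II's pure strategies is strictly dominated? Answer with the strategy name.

Center

Left holds Player I's payoff strictly below Center in every row: 5 < 7, 7 < 12, 6 < 9.
So Center is strictly dominated for Player II.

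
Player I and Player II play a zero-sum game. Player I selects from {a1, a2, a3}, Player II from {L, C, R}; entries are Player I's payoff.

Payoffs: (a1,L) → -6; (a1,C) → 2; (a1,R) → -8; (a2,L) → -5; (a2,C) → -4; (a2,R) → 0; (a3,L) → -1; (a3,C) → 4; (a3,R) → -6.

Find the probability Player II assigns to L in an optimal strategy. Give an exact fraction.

Row minima: a1 → -8, a2 → -5, a3 → -6; maximin = -5.
Column maxima: L → -1, C → 4, R → 0; minimax = -1.
-5 ≠ -1, so there is no saddle point; optimal play is mixed.
a1 is strictly dominated by a3, so Player I never plays it.
C is strictly dominated by L (it gives Player I strictly more in every row), so Player II never plays it.
On the remaining 2×2 (a2, a3 vs L, R):
Let Player I play a2 with probability p. Expected payoff against L: (-5)p + (-1)(1−p) = −4p − 1; against R: 0p + (-6)(1−p) = 6p − 6.
Setting these equal: −4p − 1 = 6p − 6 ⇒ −10p = -5 ⇒ p = 1/2, and the value is (-4)·(1/2) − 1 = -3.
For Player II: with q = P(L), equating a2's and a3's payoffs gives −5q = 5q − 6 ⇒ q = 3/5.

3/5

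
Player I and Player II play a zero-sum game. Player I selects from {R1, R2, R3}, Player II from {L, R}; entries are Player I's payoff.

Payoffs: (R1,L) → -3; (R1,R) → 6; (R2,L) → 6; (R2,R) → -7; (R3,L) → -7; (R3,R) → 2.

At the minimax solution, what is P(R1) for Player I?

Row minima: R1 → -3, R2 → -7, R3 → -7; maximin = -3.
Column maxima: L → 6, R → 6; minimax = 6.
-3 ≠ 6, so there is no saddle point; optimal play is mixed.
R3 is strictly dominated by R1, so Player I never plays it.
On the remaining 2×2 (R1, R2 vs L, R):
Let Player I play R1 with probability p. Expected payoff against L: (-3)p + 6(1−p) = −9p + 6; against R: 6p + (-7)(1−p) = 13p − 7.
Setting these equal: −9p + 6 = 13p − 7 ⇒ −22p = -13 ⇒ p = 13/22, and the value is (-9)·(13/22) + 6 = 15/22.
For Player II: with q = P(L), equating R1's and R2's payoffs gives −9q + 6 = 13q − 7 ⇒ q = 13/22.

13/22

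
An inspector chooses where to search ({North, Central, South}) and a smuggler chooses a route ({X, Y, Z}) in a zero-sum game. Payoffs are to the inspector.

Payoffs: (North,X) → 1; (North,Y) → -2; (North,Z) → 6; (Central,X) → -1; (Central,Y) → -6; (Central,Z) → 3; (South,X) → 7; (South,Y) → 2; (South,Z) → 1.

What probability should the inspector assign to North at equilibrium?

Row minima: North → -2, Central → -6, South → 1; maximin = 1.
Column maxima: X → 7, Y → 2, Z → 6; minimax = 2.
1 ≠ 2, so there is no saddle point; optimal play is mixed.
Central is strictly dominated by North, so the inspector never plays it.
X is strictly dominated by Y (it gives the inspector strictly more in every row), so the smuggler never plays it.
On the remaining 2×2 (North, South vs Y, Z):
Let the inspector play North with probability p. Expected payoff against Y: (-2)p + 2(1−p) = −4p + 2; against Z: 6p + 1(1−p) = 5p + 1.
Setting these equal: −4p + 2 = 5p + 1 ⇒ −9p = -1 ⇒ p = 1/9, and the value is (-4)·(1/9) + 2 = 14/9.
For the smuggler: with q = P(Y), equating North's and South's payoffs gives −8q + 6 = q + 1 ⇒ q = 5/9.

1/9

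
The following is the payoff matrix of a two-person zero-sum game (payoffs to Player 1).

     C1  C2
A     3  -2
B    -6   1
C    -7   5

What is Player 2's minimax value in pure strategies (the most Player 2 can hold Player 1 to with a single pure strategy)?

Column maxima: C1 → 3, C2 → 5.
The smallest of these is 3.

3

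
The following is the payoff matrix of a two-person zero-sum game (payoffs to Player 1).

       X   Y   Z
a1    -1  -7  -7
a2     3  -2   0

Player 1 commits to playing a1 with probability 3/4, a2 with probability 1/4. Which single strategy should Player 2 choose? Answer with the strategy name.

Y

If Player 2 plays X, Player 1's expected payoff is (3/4)·(-1) + (1/4)·3 = 0.
If Player 2 plays Y, Player 1's expected payoff is (3/4)·(-7) + (1/4)·(-2) = -23/4.
If Player 2 plays Z, Player 1's expected payoff is (3/4)·(-7) + (1/4)·0 = -21/4.
Player 2 minimizes Player 1's payoff; the smallest is -23/4, so the best response is Y.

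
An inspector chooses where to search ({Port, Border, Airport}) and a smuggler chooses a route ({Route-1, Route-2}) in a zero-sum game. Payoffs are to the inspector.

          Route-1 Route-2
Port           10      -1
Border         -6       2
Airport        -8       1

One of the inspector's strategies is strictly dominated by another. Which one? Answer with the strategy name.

Border gives a strictly higher payoff than Airport against every column: -6 > -8, 2 > 1.
So Airport is strictly dominated and the inspector never plays it.

Airport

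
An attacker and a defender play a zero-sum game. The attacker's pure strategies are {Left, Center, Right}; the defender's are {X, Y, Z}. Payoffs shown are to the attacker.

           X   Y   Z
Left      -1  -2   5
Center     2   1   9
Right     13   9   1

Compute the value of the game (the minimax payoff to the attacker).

Row minima: Left → -2, Center → 1, Right → 1; maximin = 1.
Column maxima: X → 13, Y → 9, Z → 9; minimax = 9.
1 ≠ 9, so there is no saddle point; optimal play is mixed.
Left is strictly dominated by Center, so the attacker never plays it.
X is strictly dominated by Y (it gives the attacker strictly more in every row), so the defender never plays it.
On the remaining 2×2 (Center, Right vs Y, Z):
Let the attacker play Center with probability p. Expected payoff against Y: 1p + 9(1−p) = −8p + 9; against Z: 9p + 1(1−p) = 8p + 1.
Setting these equal: −8p + 9 = 8p + 1 ⇒ −16p = -8 ⇒ p = 1/2, and the value is (-8)·(1/2) + 9 = 5.
For the defender: with q = P(Y), equating Center's and Right's payoffs gives −8q + 9 = 8q + 1 ⇒ q = 1/2.

5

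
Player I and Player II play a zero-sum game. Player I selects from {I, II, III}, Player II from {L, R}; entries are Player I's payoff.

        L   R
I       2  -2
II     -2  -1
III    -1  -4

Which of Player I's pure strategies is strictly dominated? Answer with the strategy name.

I gives a strictly higher payoff than III against every column: 2 > -1, -2 > -4.
So III is strictly dominated and Player I never plays it.

III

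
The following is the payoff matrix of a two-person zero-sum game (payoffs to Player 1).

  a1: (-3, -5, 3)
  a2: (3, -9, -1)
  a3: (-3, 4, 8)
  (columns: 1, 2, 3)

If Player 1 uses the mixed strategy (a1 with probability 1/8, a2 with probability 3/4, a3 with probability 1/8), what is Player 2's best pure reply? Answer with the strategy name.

If Player 2 plays 1, Player 1's expected payoff is (1/8)·(-3) + (3/4)·3 + (1/8)·(-3) = 3/2.
If Player 2 plays 2, Player 1's expected payoff is (1/8)·(-5) + (3/4)·(-9) + (1/8)·4 = -55/8.
If Player 2 plays 3, Player 1's expected payoff is (1/8)·3 + (3/4)·(-1) + (1/8)·8 = 5/8.
Player 2 minimizes Player 1's payoff; the smallest is -55/8, so the best response is 2.

2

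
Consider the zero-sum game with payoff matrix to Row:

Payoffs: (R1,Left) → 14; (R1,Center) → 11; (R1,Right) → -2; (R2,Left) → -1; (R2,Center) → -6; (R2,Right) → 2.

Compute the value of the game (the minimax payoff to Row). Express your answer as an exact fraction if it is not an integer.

Row minima: R1 → -2, R2 → -6; maximin = -2.
Column maxima: Left → 14, Center → 11, Right → 2; minimax = 2.
-2 ≠ 2, so there is no saddle point; optimal play is mixed.
Left is strictly dominated by Center (it gives Row strictly more in every row), so Column never plays it.
On the remaining 2×2 (R1, R2 vs Center, Right):
Let Row play R1 with probability p. Expected payoff against Center: 11p + (-6)(1−p) = 17p − 6; against Right: (-2)p + 2(1−p) = −4p + 2.
Setting these equal: 17p − 6 = −4p + 2 ⇒ 21p = 8 ⇒ p = 8/21, and the value is (17)·(8/21) − 6 = 10/21.
For Column: with q = P(Center), equating R1's and R2's payoffs gives 13q − 2 = −8q + 2 ⇒ q = 4/21.

10/21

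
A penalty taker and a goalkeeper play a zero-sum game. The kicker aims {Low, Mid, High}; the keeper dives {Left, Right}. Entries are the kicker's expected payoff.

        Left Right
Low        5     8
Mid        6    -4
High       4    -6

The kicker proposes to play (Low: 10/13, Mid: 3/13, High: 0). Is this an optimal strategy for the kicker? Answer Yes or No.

Yes

Against Left this mix gives (10/13)·5 + (3/13)·6 = 68/13.
Against Right this mix gives (10/13)·8 + (3/13)·(-4) = 68/13.
All of the keeper's active replies (Left, Right) yield 68/13, and no column does worse for the kicker. The mix makes the keeper indifferent and guarantees 68/13, so it is optimal.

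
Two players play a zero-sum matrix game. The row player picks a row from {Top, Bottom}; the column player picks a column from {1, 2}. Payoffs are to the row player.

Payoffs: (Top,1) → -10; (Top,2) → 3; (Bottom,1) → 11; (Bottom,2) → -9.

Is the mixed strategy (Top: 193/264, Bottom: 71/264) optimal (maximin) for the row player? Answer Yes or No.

Against 1 this mix gives (193/264)·(-10) + (71/264)·11 = -383/88.
Against 2 this mix gives (193/264)·3 + (71/264)·(-9) = -5/22.
The column player will play 1, holding the row player to -383/88. Shifting weight toward the row that does better against 1 would raise this floor (the equalizing mix achieves -19/11 against both 1 and 2), so the proposed strategy is not optimal.

No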